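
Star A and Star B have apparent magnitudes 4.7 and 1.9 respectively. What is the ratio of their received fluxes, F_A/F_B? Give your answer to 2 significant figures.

Magnitude difference = 2.8
Flux ratio = 10^(−0.4 Δm) = 10^(−0.4 × 2.8) = 10^-1.120 = 0.07586

F_A/F_B ≈ 0.076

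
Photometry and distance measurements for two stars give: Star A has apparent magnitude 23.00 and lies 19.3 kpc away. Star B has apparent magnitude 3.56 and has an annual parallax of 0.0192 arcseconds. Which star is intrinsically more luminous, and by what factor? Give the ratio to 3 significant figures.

Star B is more luminous, by a factor of 435.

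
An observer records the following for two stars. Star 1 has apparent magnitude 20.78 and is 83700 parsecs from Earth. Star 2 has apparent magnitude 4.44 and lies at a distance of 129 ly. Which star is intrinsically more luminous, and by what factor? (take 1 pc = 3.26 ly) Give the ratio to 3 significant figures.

Star 1 is more luminous, by a factor of 1.30.

Star 1: M = m − 5 log₁₀ d + 5 = 20.78 − 5·4.9227 + 5 = 1.166
Star 2: d = 129 ly / 3.26 = 39.57 pc
Star 2: M = m − 5 log₁₀ d + 5 = 4.44 − 5·1.5974 + 5 = 1.453
ΔM = M_1 − M_2 = 1.166 − (1.453) = -0.287; smaller M is more luminous → Star 1.
L ratio = 10^(0.4 |ΔM|) = 10^0.115 = 1.302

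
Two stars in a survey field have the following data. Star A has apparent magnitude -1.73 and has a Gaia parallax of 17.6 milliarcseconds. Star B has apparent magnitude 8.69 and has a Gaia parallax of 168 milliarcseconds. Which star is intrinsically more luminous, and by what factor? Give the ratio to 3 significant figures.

Star A is more luminous, by a factor of 1.34×10^6.

Star A: p = 17.6 mas = 0.0176″ → d = 1/p = 56.82 pc
Star A: M = m − 5 log₁₀ d + 5 = -1.73 − 5·1.7545 + 5 = -5.502
Star B: p = 168 mas = 0.168″ → d = 1/p = 5.952 pc
Star B: M = m − 5 log₁₀ d + 5 = 8.69 − 5·0.7747 + 5 = 9.817
ΔM = M_A − M_B = -5.502 − (9.817) = -15.319; smaller M is more luminous → Star A.
L ratio = 10^(0.4 |ΔM|) = 10^6.128 = 1.342×10^6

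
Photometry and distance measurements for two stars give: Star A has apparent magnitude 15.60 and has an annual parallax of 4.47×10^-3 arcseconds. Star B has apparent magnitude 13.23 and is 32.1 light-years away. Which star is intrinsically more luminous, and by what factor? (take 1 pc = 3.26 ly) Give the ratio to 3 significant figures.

Star A: d = 1/p = 1/4.47×10^-3″ = 223.7 pc
Star A: M = m − 5 log₁₀ d + 5 = 15.60 − 5·2.3497 + 5 = 8.852
Star B: d = 32.1 ly / 3.26 = 9.847 pc
Star B: M = m − 5 log₁₀ d + 5 = 13.23 − 5·0.9933 + 5 = 13.264
ΔM = M_A − M_B = 8.852 − (13.264) = -4.412; smaller M is more luminous → Star A.
L ratio = 10^(0.4 |ΔM|) = 10^1.765 = 58.18

Star A is more luminous, by a factor of 58.2.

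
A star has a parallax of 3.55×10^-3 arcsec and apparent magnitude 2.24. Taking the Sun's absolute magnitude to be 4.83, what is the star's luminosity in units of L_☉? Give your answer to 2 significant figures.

d = 1/p = 1/3.55×10^-3″ = 281.7 pc
M = m − 5 log₁₀ d + 5 = 2.24 − 5·2.4498 + 5 = -5.009
M − M_☉ = -5.009 − 4.83 = -9.839
L/L_☉ = 10^(−0.4 × -9.839) = 8621

L/L_☉ ≈ 8600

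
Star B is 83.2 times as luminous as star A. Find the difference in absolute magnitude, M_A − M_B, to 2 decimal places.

M_A − M_B ≈ 4.80

Pogson: ΔM = −2.5 log₁₀(ratio) = −2.5 log₁₀(83.2) = −2.5 × 1.9201 = -4.800
Star B is brighter so has the smaller magnitude: M_A − M_B is positive.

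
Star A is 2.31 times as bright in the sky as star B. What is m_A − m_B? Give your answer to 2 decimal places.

m_A − m_B ≈ -0.91

Pogson: Δm = −2.5 log₁₀(ratio) = −2.5 log₁₀(2.31) = −2.5 × 0.3636 = -0.909
Star A is brighter, so it has the smaller magnitude: the difference is negative.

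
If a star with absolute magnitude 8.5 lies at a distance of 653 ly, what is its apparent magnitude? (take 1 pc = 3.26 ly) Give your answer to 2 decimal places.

d = 653 ly / 3.26 = 200.3 pc
m = M + 5 log₁₀ d − 5 = 8.5 + 5·2.3017 − 5 = 15.008

m ≈ 15.01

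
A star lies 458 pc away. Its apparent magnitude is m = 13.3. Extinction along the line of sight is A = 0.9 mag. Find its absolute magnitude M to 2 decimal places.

5 log₁₀(d/10 pc) = 5 log₁₀(458.0) − 5 = 8.304
M = m − 5 log₁₀(d/10) − A = 13.3 − 8.304 − 0.9 = 4.096

M ≈ 4.10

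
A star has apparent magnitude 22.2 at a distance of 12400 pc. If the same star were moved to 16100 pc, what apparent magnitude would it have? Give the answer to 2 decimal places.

m ≈ 22.77

Flux ∝ 1/d², so Δm = 5 log₁₀(d₂/d₁) = 5 log₁₀(16100/12400) = 0.567
m₂ = m₁ + Δm = 22.2 + (0.567) = 22.767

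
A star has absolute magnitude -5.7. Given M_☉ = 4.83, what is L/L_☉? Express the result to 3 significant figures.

L/L_☉ ≈ 16300

M − M_☉ = -5.7 − 4.83 = -10.530
L/L_☉ = 10^(−0.4 (M − M_☉)) = 10^4.212 = 16290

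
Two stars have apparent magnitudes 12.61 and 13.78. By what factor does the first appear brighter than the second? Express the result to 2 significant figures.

Δm = 12.61 − (13.78) = -1.17
Flux ratio = 10^(−0.4 Δm) = 10^(−0.4 × -1.17) = 10^0.468 = 2.938

2.9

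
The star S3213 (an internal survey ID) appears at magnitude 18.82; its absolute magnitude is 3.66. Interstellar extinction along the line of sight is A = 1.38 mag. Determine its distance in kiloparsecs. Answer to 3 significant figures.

d ≈ 5.70 kpc

m − M = 5 log₁₀(d/10 pc) + A  ⇒  18.82 − (3.66) − 1.38 = 5 log₁₀(d/10)
13.780 = 5 log₁₀(d/10)
log₁₀ d = (m − M − A)/5 + 1 = 3.7560
d = 10^3.7560 = 5702 pc
= 5.702 kpc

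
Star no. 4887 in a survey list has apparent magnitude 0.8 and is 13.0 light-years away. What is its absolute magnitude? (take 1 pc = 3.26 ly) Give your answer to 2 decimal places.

M ≈ 2.80

d = 13.0 ly / 3.26 = 3.988 pc
5 log₁₀(d/10 pc) = 5 log₁₀(3.988) − 5 = -1.996
M = m − 5 log₁₀(d/10) = 0.8 + 1.996 = 2.796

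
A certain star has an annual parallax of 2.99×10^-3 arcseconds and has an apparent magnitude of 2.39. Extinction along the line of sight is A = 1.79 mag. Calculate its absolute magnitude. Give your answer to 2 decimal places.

M ≈ -7.02

d = 1/p = 1/2.99×10^-3″ = 334.4 pc
5 log₁₀(d/10 pc) = 5 log₁₀(334.4) − 5 = 7.622
M = m − 5 log₁₀(d/10) − A = 2.39 − 7.622 − 1.79 = -7.022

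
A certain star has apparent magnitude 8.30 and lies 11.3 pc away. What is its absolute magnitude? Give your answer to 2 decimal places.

M ≈ 8.03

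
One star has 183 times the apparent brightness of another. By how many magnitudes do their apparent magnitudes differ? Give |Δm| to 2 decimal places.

|Δm| ≈ 5.66

Pogson: Δm = −2.5 log₁₀(ratio) = −2.5 log₁₀(183) = −2.5 × 2.2625 = -5.656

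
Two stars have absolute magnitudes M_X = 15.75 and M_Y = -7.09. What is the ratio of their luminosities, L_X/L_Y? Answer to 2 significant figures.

L_X/L_Y ≈ 7.3×10^-10

ΔM = M_X − M_Y = 22.84
L_X/L_Y = 10^(−0.4 ΔM) = 10^-9.136 = 7.311×10^-10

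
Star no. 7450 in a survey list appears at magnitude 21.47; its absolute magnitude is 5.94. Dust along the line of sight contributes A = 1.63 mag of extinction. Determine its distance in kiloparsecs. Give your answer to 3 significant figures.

d ≈ 6.03 kpc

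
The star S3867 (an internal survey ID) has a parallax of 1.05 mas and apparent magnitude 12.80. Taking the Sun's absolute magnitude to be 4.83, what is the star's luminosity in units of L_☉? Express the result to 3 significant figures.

L/L_☉ ≈ 5.88

d = 1/p = 1000/1.05 mas = 952.4 pc
M = m − 5 log₁₀ d + 5 = 12.80 − 5·2.9788 + 5 = 2.906
M − M_☉ = 2.906 − 4.83 = -1.924
L/L_☉ = 10^(−0.4 × -1.924) = 5.883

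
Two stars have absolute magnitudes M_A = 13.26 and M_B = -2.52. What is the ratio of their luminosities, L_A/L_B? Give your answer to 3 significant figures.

ΔM = M_A − M_B = 15.78
L_A/L_B = 10^(−0.4 ΔM) = 10^-6.312 = 4.875×10^-7

L_A/L_B ≈ 4.88×10^-7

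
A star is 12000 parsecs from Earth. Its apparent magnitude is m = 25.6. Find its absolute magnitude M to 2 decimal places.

M ≈ 10.20

5 log₁₀(d/10 pc) = 5 log₁₀(12000) − 5 = 15.396
M = m − 5 log₁₀(d/10) = 25.6 − 15.396 = 10.204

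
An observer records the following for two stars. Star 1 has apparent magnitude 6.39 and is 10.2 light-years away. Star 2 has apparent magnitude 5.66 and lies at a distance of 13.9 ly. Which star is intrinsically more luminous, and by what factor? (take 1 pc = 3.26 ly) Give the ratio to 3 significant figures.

Star 1: d = 10.2 ly / 3.26 = 3.129 pc
Star 1: M = m − 5 log₁₀ d + 5 = 6.39 − 5·0.4954 + 5 = 8.913
Star 2: d = 13.9 ly / 3.26 = 4.264 pc
Star 2: M = m − 5 log₁₀ d + 5 = 5.66 − 5·0.6298 + 5 = 7.511
ΔM = M_1 − M_2 = 8.913 − (7.511) = 1.402; smaller M is more luminous → Star 2.
L ratio = 10^(0.4 |ΔM|) = 10^0.561 = 3.638

Star 2 is more luminous, by a factor of 3.64.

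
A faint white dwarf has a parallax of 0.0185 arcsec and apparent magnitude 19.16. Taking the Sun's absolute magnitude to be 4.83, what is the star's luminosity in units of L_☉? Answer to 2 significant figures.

d = 1/p = 1/0.0185″ = 54.05 pc
M = m − 5 log₁₀ d + 5 = 19.16 − 5·1.7328 + 5 = 15.496
M − M_☉ = 15.496 − 4.83 = 10.666
L/L_☉ = 10^(−0.4 × 10.666) = 5.416×10^-5

L/L_☉ ≈ 5.4×10^-5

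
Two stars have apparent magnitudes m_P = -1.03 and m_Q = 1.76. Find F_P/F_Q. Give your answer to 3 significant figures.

Δm = -1.03 − (1.76) = -2.79
Flux ratio = 10^(−0.4 Δm) = 10^(−0.4 × -2.79) = 10^1.116 = 13.06

F_P/F_Q ≈ 13.1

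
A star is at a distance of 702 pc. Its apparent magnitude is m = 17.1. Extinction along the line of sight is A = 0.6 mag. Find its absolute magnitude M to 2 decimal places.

5 log₁₀(d/10 pc) = 5 log₁₀(702.0) − 5 = 9.232
M = m − 5 log₁₀(d/10) − A = 17.1 − 9.232 − 0.6 = 7.268

M ≈ 7.27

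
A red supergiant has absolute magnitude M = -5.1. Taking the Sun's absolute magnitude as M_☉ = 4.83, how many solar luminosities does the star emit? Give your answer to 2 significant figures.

L/L_☉ ≈ 9400

M − M_☉ = -5.1 − 4.83 = -9.930
L/L_☉ = 10^(−0.4 (M − M_☉)) = 10^3.972 = 9376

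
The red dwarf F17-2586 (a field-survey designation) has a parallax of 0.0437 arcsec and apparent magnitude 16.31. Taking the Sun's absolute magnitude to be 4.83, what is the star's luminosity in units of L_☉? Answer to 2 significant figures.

L/L_☉ ≈ 1.3×10^-4

d = 1/p = 1/0.0437″ = 22.88 pc
M = m − 5 log₁₀ d + 5 = 16.31 − 5·1.3595 + 5 = 14.512
M − M_☉ = 14.512 − 4.83 = 9.682
L/L_☉ = 10^(−0.4 × 9.682) = 1.340×10^-4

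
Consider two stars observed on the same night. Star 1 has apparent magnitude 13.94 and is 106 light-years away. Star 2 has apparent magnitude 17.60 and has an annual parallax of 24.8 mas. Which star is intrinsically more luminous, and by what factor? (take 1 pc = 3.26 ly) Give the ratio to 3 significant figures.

Star 1: d = 106 ly / 3.26 = 32.52 pc
Star 1: M = m − 5 log₁₀ d + 5 = 13.94 − 5·1.5121 + 5 = 11.380
Star 2: p = 24.8 mas = 0.0248″ → d = 1/p = 40.32 pc
Star 2: M = m − 5 log₁₀ d + 5 = 17.60 − 5·1.6055 + 5 = 14.572
ΔM = M_1 − M_2 = 11.380 − (14.572) = -3.193; smaller M is more luminous → Star 1.
L ratio = 10^(0.4 |ΔM|) = 10^1.277 = 18.93

Star 1 is more luminous, by a factor of 18.9.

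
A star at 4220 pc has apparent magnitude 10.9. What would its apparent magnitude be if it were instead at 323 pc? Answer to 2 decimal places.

m ≈ 5.32

Flux ∝ 1/d², so Δm = 5 log₁₀(d₂/d₁) = 5 log₁₀(323/4220) = -5.581
m₂ = m₁ + Δm = 10.9 + (-5.581) = 5.319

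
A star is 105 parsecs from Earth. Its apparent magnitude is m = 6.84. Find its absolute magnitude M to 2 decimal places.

5 log₁₀(d/10 pc) = 5 log₁₀(105.0) − 5 = 5.106
M = m − 5 log₁₀(d/10) = 6.84 − 5.106 = 1.734

M ≈ 1.73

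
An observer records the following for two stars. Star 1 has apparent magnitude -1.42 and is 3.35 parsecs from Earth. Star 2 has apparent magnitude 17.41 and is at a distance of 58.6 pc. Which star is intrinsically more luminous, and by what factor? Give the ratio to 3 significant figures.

Star 1: M = m − 5 log₁₀ d + 5 = -1.42 − 5·0.5250 + 5 = 0.955
Star 2: M = m − 5 log₁₀ d + 5 = 17.41 − 5·1.7679 + 5 = 13.571
ΔM = M_1 − M_2 = 0.955 − (13.571) = -12.616; smaller M is more luminous → Star 1.
L ratio = 10^(0.4 |ΔM|) = 10^5.046 = 111200

Star 1 is more luminous, by a factor of 111000.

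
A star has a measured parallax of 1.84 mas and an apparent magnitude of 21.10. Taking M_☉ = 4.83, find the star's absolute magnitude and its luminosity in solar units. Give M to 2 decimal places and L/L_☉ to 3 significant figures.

M ≈ 12.42; L/L_☉ ≈ 9.17×10^-4

d = 1/p = 1000/1.84 mas = 543.5 pc
M = m − 5 log₁₀ d + 5 = 21.10 − 5·2.7352 + 5 = 12.424
M − M_☉ = 12.424 − 4.83 = 7.594
L/L_☉ = 10^(−0.4 × 7.594) = 9.170×10^-4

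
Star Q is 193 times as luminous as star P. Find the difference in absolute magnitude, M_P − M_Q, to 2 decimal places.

M_P − M_Q ≈ 5.71

Pogson: ΔM = −2.5 log₁₀(ratio) = −2.5 log₁₀(193) = −2.5 × 2.2856 = -5.714
Star Q is brighter so has the smaller magnitude: M_P − M_Q is positive.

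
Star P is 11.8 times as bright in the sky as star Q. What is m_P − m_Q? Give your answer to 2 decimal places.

Pogson: Δm = −2.5 log₁₀(ratio) = −2.5 log₁₀(11.8) = −2.5 × 1.0719 = -2.680
Star P is brighter, so it has the smaller magnitude: the difference is negative.

m_P − m_Q ≈ -2.68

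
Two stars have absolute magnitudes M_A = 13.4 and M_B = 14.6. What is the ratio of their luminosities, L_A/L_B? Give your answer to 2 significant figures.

L_A/L_B ≈ 3.0

ΔM = M_A − M_B = -1.2
L_A/L_B = 10^(−0.4 ΔM) = 10^0.480 = 3.020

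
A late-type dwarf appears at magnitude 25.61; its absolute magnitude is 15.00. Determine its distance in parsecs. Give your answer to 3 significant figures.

μ = m − M = 10.610
m − M = 5 log₁₀ d − 5
log₁₀ d = (m − M)/5 + 1 = 3.1220
d = 10^3.1220 = 1324 pc

d ≈ 1320 pc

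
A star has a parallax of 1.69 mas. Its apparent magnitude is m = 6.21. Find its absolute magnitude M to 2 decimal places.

p = 1.69 mas = 1.69×10^-3″ → d = 1/p = 591.7 pc
5 log₁₀(d/10 pc) = 5 log₁₀(591.7) − 5 = 8.861
M = m − 5 log₁₀(d/10) = 6.21 − 8.861 = -2.651

M ≈ -2.65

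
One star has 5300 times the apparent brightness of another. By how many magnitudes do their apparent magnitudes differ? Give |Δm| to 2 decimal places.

|Δm| ≈ 9.31

Pogson: Δm = −2.5 log₁₀(ratio) = −2.5 log₁₀(5300) = −2.5 × 3.7243 = -9.311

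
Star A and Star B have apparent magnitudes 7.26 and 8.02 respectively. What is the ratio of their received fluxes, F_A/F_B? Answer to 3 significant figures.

Δm = 7.26 − (8.02) = -0.76
Flux ratio = 10^(−0.4 Δm) = 10^(−0.4 × -0.76) = 10^0.304 = 2.014

F_A/F_B ≈ 2.01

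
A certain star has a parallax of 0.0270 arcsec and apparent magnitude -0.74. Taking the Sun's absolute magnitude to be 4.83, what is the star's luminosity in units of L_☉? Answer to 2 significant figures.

L/L_☉ ≈ 2300

d = 1/p = 1/0.0270″ = 37.04 pc
M = m − 5 log₁₀ d + 5 = -0.74 − 5·1.5686 + 5 = -3.583
M − M_☉ = -3.583 − 4.83 = -8.413
L/L_☉ = 10^(−0.4 × -8.413) = 2319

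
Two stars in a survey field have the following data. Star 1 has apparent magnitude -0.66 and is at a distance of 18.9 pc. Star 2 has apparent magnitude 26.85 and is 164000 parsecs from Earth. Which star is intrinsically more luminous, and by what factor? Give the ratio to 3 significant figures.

Star 1: M = m − 5 log₁₀ d + 5 = -0.66 − 5·1.2765 + 5 = -2.042
Star 2: M = m − 5 log₁₀ d + 5 = 26.85 − 5·5.2148 + 5 = 5.776
ΔM = M_1 − M_2 = -2.042 − (5.776) = -7.818; smaller M is more luminous → Star 1.
L ratio = 10^(0.4 |ΔM|) = 10^3.127 = 1340

Star 1 is more luminous, by a factor of 1340.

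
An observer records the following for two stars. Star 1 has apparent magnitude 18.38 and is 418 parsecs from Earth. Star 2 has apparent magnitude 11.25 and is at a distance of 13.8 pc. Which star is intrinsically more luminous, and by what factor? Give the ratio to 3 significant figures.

Star 1: M = m − 5 log₁₀ d + 5 = 18.38 − 5·2.6212 + 5 = 10.274
Star 2: M = m − 5 log₁₀ d + 5 = 11.25 − 5·1.1399 + 5 = 10.551
ΔM = M_1 − M_2 = 10.274 − (10.551) = -0.276; smaller M is more luminous → Star 1.
L ratio = 10^(0.4 |ΔM|) = 10^0.111 = 1.290

Star 1 is more luminous, by a factor of 1.29.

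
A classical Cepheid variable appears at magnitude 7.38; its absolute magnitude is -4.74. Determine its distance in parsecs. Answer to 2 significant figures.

d ≈ 2700 pc

Distance modulus: m − M = 7.38 − (-4.74) = 12.120
m − M = 5 log₁₀ d − 5
log₁₀ d = (m − M)/5 + 1 = 3.4240
d = 10^3.4240 = 2655 pc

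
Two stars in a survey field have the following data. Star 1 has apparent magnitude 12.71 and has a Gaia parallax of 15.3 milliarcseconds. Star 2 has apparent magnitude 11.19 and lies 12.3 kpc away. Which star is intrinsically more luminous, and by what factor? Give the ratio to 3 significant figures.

Star 2 is more luminous, by a factor of 144000.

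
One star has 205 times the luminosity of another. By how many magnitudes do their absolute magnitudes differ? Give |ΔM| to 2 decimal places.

Pogson: ΔM = −2.5 log₁₀(ratio) = −2.5 log₁₀(205) = −2.5 × 2.3118 = -5.779

|ΔM| ≈ 5.78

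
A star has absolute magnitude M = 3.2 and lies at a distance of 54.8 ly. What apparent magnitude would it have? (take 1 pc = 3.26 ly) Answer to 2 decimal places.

m ≈ 4.33

d = 54.8 ly / 3.26 = 16.81 pc
m = M + 5 log₁₀ d − 5 = 3.2 + 5·1.2256 − 5 = 4.328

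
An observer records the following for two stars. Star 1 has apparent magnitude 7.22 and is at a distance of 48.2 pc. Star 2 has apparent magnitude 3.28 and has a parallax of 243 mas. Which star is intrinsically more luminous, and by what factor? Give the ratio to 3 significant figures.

Star 1 is more luminous, by a factor of 3.64.

Star 1: M = m − 5 log₁₀ d + 5 = 7.22 − 5·1.6830 + 5 = 3.805
Star 2: p = 243 mas = 0.243″ → d = 1/p = 4.115 pc
Star 2: M = m − 5 log₁₀ d + 5 = 3.28 − 5·0.6144 + 5 = 5.208
ΔM = M_1 − M_2 = 3.805 − (5.208) = -1.403; smaller M is more luminous → Star 1.
L ratio = 10^(0.4 |ΔM|) = 10^0.561 = 3.642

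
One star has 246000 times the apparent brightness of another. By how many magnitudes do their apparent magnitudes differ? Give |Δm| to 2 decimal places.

|Δm| ≈ 13.48

Pogson: Δm = −2.5 log₁₀(ratio) = −2.5 log₁₀(246000) = −2.5 × 5.3909 = -13.477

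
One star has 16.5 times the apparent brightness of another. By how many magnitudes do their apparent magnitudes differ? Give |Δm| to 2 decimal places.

Pogson: Δm = −2.5 log₁₀(ratio) = −2.5 log₁₀(16.5) = −2.5 × 1.2175 = -3.044

|Δm| ≈ 3.04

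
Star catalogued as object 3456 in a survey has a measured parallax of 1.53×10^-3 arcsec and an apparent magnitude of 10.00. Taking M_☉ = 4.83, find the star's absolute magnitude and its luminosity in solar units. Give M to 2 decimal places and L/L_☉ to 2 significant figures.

d = 1/p = 1/1.53×10^-3″ = 653.6 pc
M = m − 5 log₁₀ d + 5 = 10.00 − 5·2.8153 + 5 = 0.923
M − M_☉ = 0.923 − 4.83 = -3.907
L/L_☉ = 10^(−0.4 × -3.907) = 36.53

M ≈ 0.92; L/L_☉ ≈ 37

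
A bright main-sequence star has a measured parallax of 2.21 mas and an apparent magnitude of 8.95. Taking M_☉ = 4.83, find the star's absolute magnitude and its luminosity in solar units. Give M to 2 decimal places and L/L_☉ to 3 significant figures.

d = 1/p = 1000/2.21 mas = 452.5 pc
M = m − 5 log₁₀ d + 5 = 8.95 − 5·2.6556 + 5 = 0.672
M − M_☉ = 0.672 − 4.83 = -4.158
L/L_☉ = 10^(−0.4 × -4.158) = 46.05

M ≈ 0.67; L/L_☉ ≈ 46.0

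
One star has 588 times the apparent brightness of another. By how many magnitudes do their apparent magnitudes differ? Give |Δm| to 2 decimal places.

|Δm| ≈ 6.92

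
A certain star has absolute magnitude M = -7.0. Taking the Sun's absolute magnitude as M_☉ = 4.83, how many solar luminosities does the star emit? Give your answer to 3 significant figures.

L/L_☉ ≈ 54000

M − M_☉ = -7.0 − 4.83 = -11.830
L/L_☉ = 10^(−0.4 (M − M_☉)) = 10^4.732 = 53950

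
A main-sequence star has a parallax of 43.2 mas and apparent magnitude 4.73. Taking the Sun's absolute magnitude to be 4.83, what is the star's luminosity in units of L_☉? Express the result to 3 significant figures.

L/L_☉ ≈ 5.88

d = 1/p = 1000/43.2 mas = 23.15 pc
M = m − 5 log₁₀ d + 5 = 4.73 − 5·1.3645 + 5 = 2.907
M − M_☉ = 2.907 − 4.83 = -1.923
L/L_☉ = 10^(−0.4 × -1.923) = 5.875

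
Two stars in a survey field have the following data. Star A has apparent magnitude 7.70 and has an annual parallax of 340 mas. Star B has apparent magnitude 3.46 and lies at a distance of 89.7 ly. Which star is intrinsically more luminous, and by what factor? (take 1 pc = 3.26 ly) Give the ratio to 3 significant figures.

Star B is more luminous, by a factor of 4350.

Star A: p = 340 mas = 0.340″ → d = 1/p = 2.941 pc
Star A: M = m − 5 log₁₀ d + 5 = 7.70 − 5·0.4685 + 5 = 10.357
Star B: d = 89.7 ly / 3.26 = 27.52 pc
Star B: M = m − 5 log₁₀ d + 5 = 3.46 − 5·1.4396 + 5 = 1.262
ΔM = M_A − M_B = 10.357 − (1.262) = 9.095; smaller M is more luminous → Star B.
L ratio = 10^(0.4 |ΔM|) = 10^3.638 = 4346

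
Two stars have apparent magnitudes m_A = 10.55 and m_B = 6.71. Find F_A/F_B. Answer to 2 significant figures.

F_A/F_B ≈ 0.029

Δm = 10.55 − (6.71) = 3.84
Flux ratio = 10^(−0.4 Δm) = 10^(−0.4 × 3.84) = 10^-1.536 = 0.02911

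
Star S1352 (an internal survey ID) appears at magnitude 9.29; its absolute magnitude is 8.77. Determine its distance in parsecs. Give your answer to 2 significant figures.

μ = m − M = 0.520
m − M = 5 log₁₀ d − 5
log₁₀ d = (m − M)/5 + 1 = 1.1040
d = 10^1.1040 = 12.71 pc

d ≈ 13 pc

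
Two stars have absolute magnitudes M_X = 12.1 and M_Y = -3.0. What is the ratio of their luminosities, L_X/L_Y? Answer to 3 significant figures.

L_X/L_Y ≈ 9.12×10^-7

ΔM = M_X − M_Y = 15.1
L_X/L_Y = 10^(−0.4 ΔM) = 10^-6.040 = 9.120×10^-7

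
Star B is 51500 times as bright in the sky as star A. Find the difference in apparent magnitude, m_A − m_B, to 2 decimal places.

Pogson: Δm = −2.5 log₁₀(ratio) = −2.5 log₁₀(51500) = −2.5 × 4.7118 = -11.780
Star B is brighter so has the smaller magnitude: m_A − m_B is positive.

m_A − m_B ≈ 11.78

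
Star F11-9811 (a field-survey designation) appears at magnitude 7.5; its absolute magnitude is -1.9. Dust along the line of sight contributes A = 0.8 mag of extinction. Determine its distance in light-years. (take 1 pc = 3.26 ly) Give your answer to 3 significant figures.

m − M = 5 log₁₀(d/10 pc) + A  ⇒  7.5 − (-1.9) − 0.8 = 5 log₁₀(d/10)
8.600 = 5 log₁₀(d/10)
log₁₀ d = (m − M − A)/5 + 1 = 2.7200
d = 10^2.7200 = 524.8 pc
= 1711 ly

d ≈ 1710 ly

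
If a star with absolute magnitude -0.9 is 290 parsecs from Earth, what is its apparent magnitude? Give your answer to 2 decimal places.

m = M + 5 log₁₀ d − 5 = -0.9 + 5·2.4624 − 5 = 6.412

m ≈ 6.41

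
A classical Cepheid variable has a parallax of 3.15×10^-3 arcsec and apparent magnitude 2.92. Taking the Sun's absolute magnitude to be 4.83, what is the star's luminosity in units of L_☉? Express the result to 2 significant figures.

L/L_☉ ≈ 5900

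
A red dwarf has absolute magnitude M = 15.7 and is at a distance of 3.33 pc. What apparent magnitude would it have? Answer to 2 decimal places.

m = M + 5 log₁₀ d − 5 = 15.7 + 5·0.5224 − 5 = 13.312

m ≈ 13.31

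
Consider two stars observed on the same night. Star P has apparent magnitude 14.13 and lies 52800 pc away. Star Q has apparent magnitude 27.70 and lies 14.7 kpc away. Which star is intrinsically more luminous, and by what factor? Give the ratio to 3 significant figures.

Star P is more luminous, by a factor of 3.46×10^6.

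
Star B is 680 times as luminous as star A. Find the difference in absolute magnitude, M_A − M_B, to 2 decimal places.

M_A − M_B ≈ 7.08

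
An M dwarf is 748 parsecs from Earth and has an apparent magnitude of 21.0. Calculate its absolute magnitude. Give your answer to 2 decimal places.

M ≈ 11.63

5 log₁₀(d/10 pc) = 5 log₁₀(748.0) − 5 = 9.370
M = m − 5 log₁₀(d/10) = 21.0 − 9.370 = 11.630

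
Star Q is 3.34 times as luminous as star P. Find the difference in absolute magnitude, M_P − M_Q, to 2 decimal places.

Pogson: ΔM = −2.5 log₁₀(ratio) = −2.5 log₁₀(3.34) = −2.5 × 0.5237 = -1.309
Star Q is brighter so has the smaller magnitude: M_P − M_Q is positive.

M_P − M_Q ≈ 1.31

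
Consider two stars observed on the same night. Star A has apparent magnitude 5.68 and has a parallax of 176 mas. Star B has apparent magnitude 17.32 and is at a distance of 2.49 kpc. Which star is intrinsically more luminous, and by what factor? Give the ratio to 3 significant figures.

Star B is more luminous, by a factor of 4.24.

Star A: p = 176 mas = 0.176″ → d = 1/p = 5.682 pc
Star A: M = m − 5 log₁₀ d + 5 = 5.68 − 5·0.7545 + 5 = 6.908
Star B: d = 2.49 kpc = 2490 pc
Star B: M = m − 5 log₁₀ d + 5 = 17.32 − 5·3.3962 + 5 = 5.339
ΔM = M_A − M_B = 6.908 − (5.339) = 1.569; smaller M is more luminous → Star B.
L ratio = 10^(0.4 |ΔM|) = 10^0.627 = 4.241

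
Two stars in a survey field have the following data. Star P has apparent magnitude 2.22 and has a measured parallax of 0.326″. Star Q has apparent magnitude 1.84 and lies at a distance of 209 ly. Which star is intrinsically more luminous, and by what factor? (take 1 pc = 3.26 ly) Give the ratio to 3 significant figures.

Star Q is more luminous, by a factor of 620.

Star P: d = 1/p = 1/0.326″ = 3.067 pc
Star P: M = m − 5 log₁₀ d + 5 = 2.22 − 5·0.4868 + 5 = 4.786
Star Q: d = 209 ly / 3.26 = 64.11 pc
Star Q: M = m − 5 log₁₀ d + 5 = 1.84 − 5·1.8069 + 5 = -2.195
ΔM = M_P − M_Q = 4.786 − (-2.195) = 6.981; smaller M is more luminous → Star Q.
L ratio = 10^(0.4 |ΔM|) = 10^2.792 = 619.9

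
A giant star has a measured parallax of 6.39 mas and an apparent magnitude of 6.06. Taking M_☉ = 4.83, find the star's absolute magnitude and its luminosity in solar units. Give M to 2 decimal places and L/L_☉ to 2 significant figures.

M ≈ 0.09; L/L_☉ ≈ 79

d = 1/p = 1000/6.39 mas = 156.5 pc
M = m − 5 log₁₀ d + 5 = 6.06 − 5·2.1945 + 5 = 0.088
M − M_☉ = 0.088 − 4.83 = -4.742
L/L_☉ = 10^(−0.4 × -4.742) = 78.89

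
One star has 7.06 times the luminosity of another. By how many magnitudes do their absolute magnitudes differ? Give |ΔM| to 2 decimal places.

Pogson: ΔM = −2.5 log₁₀(ratio) = −2.5 log₁₀(7.06) = −2.5 × 0.8488 = -2.122

|ΔM| ≈ 2.12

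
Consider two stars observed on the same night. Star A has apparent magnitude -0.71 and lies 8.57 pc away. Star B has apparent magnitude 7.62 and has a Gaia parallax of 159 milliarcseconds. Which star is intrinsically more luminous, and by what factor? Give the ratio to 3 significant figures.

Star A is more luminous, by a factor of 3990.

Star A: M = m − 5 log₁₀ d + 5 = -0.71 − 5·0.9330 + 5 = -0.375
Star B: p = 159 mas = 0.159″ → d = 1/p = 6.289 pc
Star B: M = m − 5 log₁₀ d + 5 = 7.62 − 5·0.7986 + 5 = 8.627
ΔM = M_A − M_B = -0.375 − (8.627) = -9.002; smaller M is more luminous → Star A.
L ratio = 10^(0.4 |ΔM|) = 10^3.601 = 3988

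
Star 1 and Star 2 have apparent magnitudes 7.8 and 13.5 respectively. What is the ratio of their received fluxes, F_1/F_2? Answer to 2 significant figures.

Δm = 7.8 − (13.5) = -5.7
Flux ratio = 10^(−0.4 Δm) = 10^(−0.4 × -5.7) = 10^2.280 = 190.5

F_1/F_2 ≈ 190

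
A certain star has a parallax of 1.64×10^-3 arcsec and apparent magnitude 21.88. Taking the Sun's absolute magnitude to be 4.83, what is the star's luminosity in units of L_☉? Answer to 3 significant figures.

L/L_☉ ≈ 5.63×10^-4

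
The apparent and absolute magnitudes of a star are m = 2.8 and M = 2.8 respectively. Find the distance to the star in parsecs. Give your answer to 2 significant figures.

μ = m − M = 0.000
m − M = 5 log₁₀ d − 5
log₁₀ d = (m − M)/5 + 1 = 1.0000
d = 10^1.0000 = 10.00 pc

d ≈ 10 pc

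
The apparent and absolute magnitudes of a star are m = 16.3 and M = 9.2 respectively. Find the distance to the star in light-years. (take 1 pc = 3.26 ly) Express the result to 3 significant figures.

Distance modulus: m − M = 16.3 − (9.2) = 7.100
m − M = 5 log₁₀ d − 5
log₁₀ d = (m − M)/5 + 1 = 2.4200
d = 10^2.4200 = 263.0 pc
= 857.5 ly

d ≈ 857 ly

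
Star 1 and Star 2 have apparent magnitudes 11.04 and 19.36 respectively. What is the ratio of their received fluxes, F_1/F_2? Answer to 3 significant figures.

F_1/F_2 ≈ 2130

Δm = 11.04 − (19.36) = -8.32
Flux ratio = 10^(−0.4 Δm) = 10^(−0.4 × -8.32) = 10^3.328 = 2128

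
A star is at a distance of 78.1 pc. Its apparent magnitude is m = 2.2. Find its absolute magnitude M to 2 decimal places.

5 log₁₀(d/10 pc) = 5 log₁₀(78.10) − 5 = 4.463
M = m − 5 log₁₀(d/10) = 2.2 − 4.463 = -2.263

M ≈ -2.26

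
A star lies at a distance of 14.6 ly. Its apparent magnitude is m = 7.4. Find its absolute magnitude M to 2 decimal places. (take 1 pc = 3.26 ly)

M ≈ 9.14

d = 14.6 ly / 3.26 = 4.479 pc
5 log₁₀(d/10 pc) = 5 log₁₀(4.479) − 5 = -1.744
M = m − 5 log₁₀(d/10) = 7.4 + 1.744 = 9.144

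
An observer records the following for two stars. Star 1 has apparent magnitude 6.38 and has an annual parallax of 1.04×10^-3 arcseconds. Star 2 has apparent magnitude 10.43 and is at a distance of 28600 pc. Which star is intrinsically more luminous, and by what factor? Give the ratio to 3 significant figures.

Star 2 is more luminous, by a factor of 21.2.

Star 1: d = 1/p = 1/1.04×10^-3″ = 961.5 pc
Star 1: M = m − 5 log₁₀ d + 5 = 6.38 − 5·2.9830 + 5 = -3.535
Star 2: M = m − 5 log₁₀ d + 5 = 10.43 − 5·4.4564 + 5 = -6.852
ΔM = M_1 − M_2 = -3.535 − (-6.852) = 3.317; smaller M is more luminous → Star 2.
L ratio = 10^(0.4 |ΔM|) = 10^1.327 = 21.22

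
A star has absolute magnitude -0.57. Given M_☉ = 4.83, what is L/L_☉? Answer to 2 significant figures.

M − M_☉ = -0.57 − 4.83 = -5.400
L/L_☉ = 10^(−0.4 (M − M_☉)) = 10^2.160 = 144.5

L/L_☉ ≈ 140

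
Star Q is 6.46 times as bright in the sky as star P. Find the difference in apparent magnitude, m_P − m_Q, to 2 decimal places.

m_P − m_Q ≈ 2.03

Pogson: Δm = −2.5 log₁₀(ratio) = −2.5 log₁₀(6.46) = −2.5 × 0.8102 = -2.026
Star Q is brighter so has the smaller magnitude: m_P − m_Q is positive.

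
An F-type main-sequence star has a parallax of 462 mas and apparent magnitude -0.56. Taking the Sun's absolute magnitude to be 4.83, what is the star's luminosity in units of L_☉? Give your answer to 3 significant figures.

d = 1/p = 1000/462 mas = 2.165 pc
M = m − 5 log₁₀ d + 5 = -0.56 − 5·0.3354 + 5 = 2.763
M − M_☉ = 2.763 − 4.83 = -2.067
L/L_☉ = 10^(−0.4 × -2.067) = 6.710

L/L_☉ ≈ 6.71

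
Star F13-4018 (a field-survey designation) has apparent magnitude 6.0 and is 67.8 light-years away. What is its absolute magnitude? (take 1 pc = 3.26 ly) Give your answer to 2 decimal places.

M ≈ 4.41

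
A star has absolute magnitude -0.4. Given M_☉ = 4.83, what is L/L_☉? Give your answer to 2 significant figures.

M − M_☉ = -0.4 − 4.83 = -5.230
L/L_☉ = 10^(−0.4 (M − M_☉)) = 10^2.092 = 123.6

L/L_☉ ≈ 120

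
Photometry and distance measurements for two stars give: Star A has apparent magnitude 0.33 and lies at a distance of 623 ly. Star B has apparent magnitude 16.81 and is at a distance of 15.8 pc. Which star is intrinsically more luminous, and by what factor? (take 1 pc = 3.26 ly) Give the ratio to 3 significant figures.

Star A is more luminous, by a factor of 5.72×10^8.

Star A: d = 623 ly / 3.26 = 191.1 pc
Star A: M = m − 5 log₁₀ d + 5 = 0.33 − 5·2.2813 + 5 = -6.076
Star B: M = m − 5 log₁₀ d + 5 = 16.81 − 5·1.1987 + 5 = 15.817
ΔM = M_A − M_B = -6.076 − (15.817) = -21.893; smaller M is more luminous → Star A.
L ratio = 10^(0.4 |ΔM|) = 10^8.757 = 5.718×10^8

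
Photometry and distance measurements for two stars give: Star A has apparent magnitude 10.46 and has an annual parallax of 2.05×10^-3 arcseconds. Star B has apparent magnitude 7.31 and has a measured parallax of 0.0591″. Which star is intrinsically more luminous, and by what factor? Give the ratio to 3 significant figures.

Star A: d = 1/p = 1/2.05×10^-3″ = 487.8 pc
Star A: M = m − 5 log₁₀ d + 5 = 10.46 − 5·2.6882 + 5 = 2.019
Star B: d = 1/p = 1/0.0591″ = 16.92 pc
Star B: M = m − 5 log₁₀ d + 5 = 7.31 − 5·1.2284 + 5 = 6.168
ΔM = M_A − M_B = 2.019 − (6.168) = -4.149; smaller M is more luminous → Star A.
L ratio = 10^(0.4 |ΔM|) = 10^1.660 = 45.67

Star A is more luminous, by a factor of 45.7.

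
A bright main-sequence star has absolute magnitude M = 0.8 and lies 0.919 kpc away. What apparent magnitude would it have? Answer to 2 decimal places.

m ≈ 10.62

d = 0.919 kpc = 919.0 pc
m = M + 5 log₁₀ d − 5 = 0.8 + 5·2.9633 − 5 = 10.617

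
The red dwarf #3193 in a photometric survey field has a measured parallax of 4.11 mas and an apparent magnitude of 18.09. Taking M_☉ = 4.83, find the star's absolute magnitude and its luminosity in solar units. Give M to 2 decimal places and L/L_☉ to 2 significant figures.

d = 1/p = 1000/4.11 mas = 243.3 pc
M = m − 5 log₁₀ d + 5 = 18.09 − 5·2.3862 + 5 = 11.159
M − M_☉ = 11.159 − 4.83 = 6.329
L/L_☉ = 10^(−0.4 × 6.329) = 2.940×10^-3

M ≈ 11.16; L/L_☉ ≈ 2.9×10^-3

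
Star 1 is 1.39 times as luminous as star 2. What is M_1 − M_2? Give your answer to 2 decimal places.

Pogson: ΔM = −2.5 log₁₀(ratio) = −2.5 log₁₀(1.39) = −2.5 × 0.1430 = -0.358
Star 1 is brighter, so it has the smaller magnitude: the difference is negative.

M_1 − M_2 ≈ -0.36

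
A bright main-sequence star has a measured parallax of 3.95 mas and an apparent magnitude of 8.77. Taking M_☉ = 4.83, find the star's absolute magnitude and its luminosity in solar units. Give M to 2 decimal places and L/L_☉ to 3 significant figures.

M ≈ 1.75; L/L_☉ ≈ 17.0

d = 1/p = 1000/3.95 mas = 253.2 pc
M = m − 5 log₁₀ d + 5 = 8.77 − 5·2.4034 + 5 = 1.753
M − M_☉ = 1.753 − 4.83 = -3.077
L/L_☉ = 10^(−0.4 × -3.077) = 17.01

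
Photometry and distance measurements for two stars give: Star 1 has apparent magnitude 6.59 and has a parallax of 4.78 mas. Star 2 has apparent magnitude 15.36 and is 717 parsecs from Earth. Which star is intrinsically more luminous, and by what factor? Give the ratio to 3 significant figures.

Star 1: p = 4.78 mas = 4.78×10^-3″ → d = 1/p = 209.2 pc
Star 1: M = m − 5 log₁₀ d + 5 = 6.59 − 5·2.3206 + 5 = -0.013
Star 2: M = m − 5 log₁₀ d + 5 = 15.36 − 5·2.8555 + 5 = 6.082
ΔM = M_1 − M_2 = -0.013 − (6.082) = -6.095; smaller M is more luminous → Star 1.
L ratio = 10^(0.4 |ΔM|) = 10^2.438 = 274.2

Star 1 is more luminous, by a factor of 274.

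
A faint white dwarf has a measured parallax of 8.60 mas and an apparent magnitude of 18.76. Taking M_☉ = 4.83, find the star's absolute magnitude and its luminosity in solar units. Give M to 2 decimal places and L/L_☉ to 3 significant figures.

M ≈ 13.43; L/L_☉ ≈ 3.62×10^-4

d = 1/p = 1000/8.60 mas = 116.3 pc
M = m − 5 log₁₀ d + 5 = 18.76 − 5·2.0655 + 5 = 13.432
M − M_☉ = 13.432 − 4.83 = 8.602
L/L_☉ = 10^(−0.4 × 8.602) = 3.622×10^-4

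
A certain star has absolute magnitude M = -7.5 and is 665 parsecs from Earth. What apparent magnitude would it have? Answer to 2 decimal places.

m = M + 5 log₁₀ d − 5 = -7.5 + 5·2.8228 − 5 = 1.614

m ≈ 1.61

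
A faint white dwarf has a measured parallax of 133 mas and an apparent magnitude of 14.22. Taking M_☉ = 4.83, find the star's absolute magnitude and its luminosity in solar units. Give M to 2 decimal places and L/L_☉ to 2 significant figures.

d = 1/p = 1000/133 mas = 7.519 pc
M = m − 5 log₁₀ d + 5 = 14.22 − 5·0.8761 + 5 = 14.839
M − M_☉ = 14.839 − 4.83 = 10.009
L/L_☉ = 10^(−0.4 × 10.009) = 9.915×10^-5

M ≈ 14.84; L/L_☉ ≈ 9.9×10^-5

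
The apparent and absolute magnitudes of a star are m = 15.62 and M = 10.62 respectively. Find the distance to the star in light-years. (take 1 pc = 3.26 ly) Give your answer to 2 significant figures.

d ≈ 330 ly

μ = m − M = 5.000
m − M = 5 log₁₀ d − 5
log₁₀ d = (m − M)/5 + 1 = 2.0000
d = 10^2.0000 = 100.0 pc
= 326.0 ly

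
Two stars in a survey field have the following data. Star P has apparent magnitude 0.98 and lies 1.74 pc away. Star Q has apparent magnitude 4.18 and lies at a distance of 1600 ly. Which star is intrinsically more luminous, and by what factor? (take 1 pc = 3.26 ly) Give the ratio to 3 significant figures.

Star P: M = m − 5 log₁₀ d + 5 = 0.98 − 5·0.2405 + 5 = 4.777
Star Q: d = 1600 ly / 3.26 = 490.8 pc
Star Q: M = m − 5 log₁₀ d + 5 = 4.18 − 5·2.6909 + 5 = -4.275
ΔM = M_P − M_Q = 4.777 − (-4.275) = 9.052; smaller M is more luminous → Star Q.
L ratio = 10^(0.4 |ΔM|) = 10^3.621 = 4175

Star Q is more luminous, by a factor of 4180.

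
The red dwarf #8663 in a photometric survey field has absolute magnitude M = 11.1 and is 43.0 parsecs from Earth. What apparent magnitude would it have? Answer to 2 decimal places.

m ≈ 14.27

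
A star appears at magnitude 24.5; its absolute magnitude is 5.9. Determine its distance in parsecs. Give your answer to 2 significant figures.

d ≈ 52000 pc

μ = m − M = 18.600
m − M = 5 log₁₀ d − 5
log₁₀ d = (m − M)/5 + 1 = 4.7200
d = 10^4.7200 = 52480 pc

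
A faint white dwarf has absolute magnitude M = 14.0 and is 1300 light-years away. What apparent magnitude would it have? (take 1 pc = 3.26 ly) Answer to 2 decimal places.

d = 1300 ly / 3.26 = 398.8 pc
m = M + 5 log₁₀ d − 5 = 14.0 + 5·2.6007 − 5 = 22.004

m ≈ 22.00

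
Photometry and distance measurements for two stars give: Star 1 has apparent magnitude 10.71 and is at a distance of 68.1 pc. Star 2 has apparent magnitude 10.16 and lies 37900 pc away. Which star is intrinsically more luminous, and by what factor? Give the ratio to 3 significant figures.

Star 1: M = m − 5 log₁₀ d + 5 = 10.71 − 5·1.8331 + 5 = 6.544
Star 2: M = m − 5 log₁₀ d + 5 = 10.16 − 5·4.5786 + 5 = -7.733
ΔM = M_1 − M_2 = 6.544 − (-7.733) = 14.277; smaller M is more luminous → Star 2.
L ratio = 10^(0.4 |ΔM|) = 10^5.711 = 514000

Star 2 is more luminous, by a factor of 514000.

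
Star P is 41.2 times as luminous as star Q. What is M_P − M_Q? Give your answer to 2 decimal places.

Pogson: ΔM = −2.5 log₁₀(ratio) = −2.5 log₁₀(41.2) = −2.5 × 1.6149 = -4.037
Star P is brighter, so it has the smaller magnitude: the difference is negative.

M_P − M_Q ≈ -4.04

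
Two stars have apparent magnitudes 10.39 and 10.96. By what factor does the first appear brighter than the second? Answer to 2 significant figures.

1.7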